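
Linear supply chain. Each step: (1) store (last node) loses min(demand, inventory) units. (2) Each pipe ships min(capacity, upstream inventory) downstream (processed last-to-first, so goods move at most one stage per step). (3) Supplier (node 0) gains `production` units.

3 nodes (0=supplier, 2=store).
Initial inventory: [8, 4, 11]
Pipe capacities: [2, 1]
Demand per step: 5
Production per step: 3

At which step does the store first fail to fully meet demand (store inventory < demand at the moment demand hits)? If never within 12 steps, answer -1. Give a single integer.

Step 1: demand=5,sold=5 ship[1->2]=1 ship[0->1]=2 prod=3 -> [9 5 7]
Step 2: demand=5,sold=5 ship[1->2]=1 ship[0->1]=2 prod=3 -> [10 6 3]
Step 3: demand=5,sold=3 ship[1->2]=1 ship[0->1]=2 prod=3 -> [11 7 1]
Step 4: demand=5,sold=1 ship[1->2]=1 ship[0->1]=2 prod=3 -> [12 8 1]
Step 5: demand=5,sold=1 ship[1->2]=1 ship[0->1]=2 prod=3 -> [13 9 1]
Step 6: demand=5,sold=1 ship[1->2]=1 ship[0->1]=2 prod=3 -> [14 10 1]
Step 7: demand=5,sold=1 ship[1->2]=1 ship[0->1]=2 prod=3 -> [15 11 1]
Step 8: demand=5,sold=1 ship[1->2]=1 ship[0->1]=2 prod=3 -> [16 12 1]
Step 9: demand=5,sold=1 ship[1->2]=1 ship[0->1]=2 prod=3 -> [17 13 1]
Step 10: demand=5,sold=1 ship[1->2]=1 ship[0->1]=2 prod=3 -> [18 14 1]
Step 11: demand=5,sold=1 ship[1->2]=1 ship[0->1]=2 prod=3 -> [19 15 1]
Step 12: demand=5,sold=1 ship[1->2]=1 ship[0->1]=2 prod=3 -> [20 16 1]
First stockout at step 3

3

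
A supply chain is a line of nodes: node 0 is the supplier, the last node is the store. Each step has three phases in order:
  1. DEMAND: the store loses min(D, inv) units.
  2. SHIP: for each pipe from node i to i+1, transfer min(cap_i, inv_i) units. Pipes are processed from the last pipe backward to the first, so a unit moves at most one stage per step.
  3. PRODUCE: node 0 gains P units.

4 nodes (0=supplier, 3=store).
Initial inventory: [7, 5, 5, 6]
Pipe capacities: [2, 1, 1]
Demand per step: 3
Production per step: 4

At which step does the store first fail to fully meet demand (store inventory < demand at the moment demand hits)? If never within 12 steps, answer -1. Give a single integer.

Step 1: demand=3,sold=3 ship[2->3]=1 ship[1->2]=1 ship[0->1]=2 prod=4 -> [9 6 5 4]
Step 2: demand=3,sold=3 ship[2->3]=1 ship[1->2]=1 ship[0->1]=2 prod=4 -> [11 7 5 2]
Step 3: demand=3,sold=2 ship[2->3]=1 ship[1->2]=1 ship[0->1]=2 prod=4 -> [13 8 5 1]
Step 4: demand=3,sold=1 ship[2->3]=1 ship[1->2]=1 ship[0->1]=2 prod=4 -> [15 9 5 1]
Step 5: demand=3,sold=1 ship[2->3]=1 ship[1->2]=1 ship[0->1]=2 prod=4 -> [17 10 5 1]
Step 6: demand=3,sold=1 ship[2->3]=1 ship[1->2]=1 ship[0->1]=2 prod=4 -> [19 11 5 1]
Step 7: demand=3,sold=1 ship[2->3]=1 ship[1->2]=1 ship[0->1]=2 prod=4 -> [21 12 5 1]
Step 8: demand=3,sold=1 ship[2->3]=1 ship[1->2]=1 ship[0->1]=2 prod=4 -> [23 13 5 1]
Step 9: demand=3,sold=1 ship[2->3]=1 ship[1->2]=1 ship[0->1]=2 prod=4 -> [25 14 5 1]
Step 10: demand=3,sold=1 ship[2->3]=1 ship[1->2]=1 ship[0->1]=2 prod=4 -> [27 15 5 1]
Step 11: demand=3,sold=1 ship[2->3]=1 ship[1->2]=1 ship[0->1]=2 prod=4 -> [29 16 5 1]
Step 12: demand=3,sold=1 ship[2->3]=1 ship[1->2]=1 ship[0->1]=2 prod=4 -> [31 17 5 1]
First stockout at step 3

3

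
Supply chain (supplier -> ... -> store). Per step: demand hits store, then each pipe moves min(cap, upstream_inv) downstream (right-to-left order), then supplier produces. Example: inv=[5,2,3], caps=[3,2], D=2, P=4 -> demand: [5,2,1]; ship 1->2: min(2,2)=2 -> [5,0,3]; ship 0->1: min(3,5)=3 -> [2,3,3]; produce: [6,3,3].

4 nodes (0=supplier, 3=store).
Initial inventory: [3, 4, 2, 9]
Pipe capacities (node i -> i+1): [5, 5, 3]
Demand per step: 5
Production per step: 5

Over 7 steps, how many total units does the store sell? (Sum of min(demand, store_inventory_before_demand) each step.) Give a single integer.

Answer: 26

Derivation:
Step 1: sold=5 (running total=5) -> [5 3 4 6]
Step 2: sold=5 (running total=10) -> [5 5 4 4]
Step 3: sold=4 (running total=14) -> [5 5 6 3]
Step 4: sold=3 (running total=17) -> [5 5 8 3]
Step 5: sold=3 (running total=20) -> [5 5 10 3]
Step 6: sold=3 (running total=23) -> [5 5 12 3]
Step 7: sold=3 (running total=26) -> [5 5 14 3]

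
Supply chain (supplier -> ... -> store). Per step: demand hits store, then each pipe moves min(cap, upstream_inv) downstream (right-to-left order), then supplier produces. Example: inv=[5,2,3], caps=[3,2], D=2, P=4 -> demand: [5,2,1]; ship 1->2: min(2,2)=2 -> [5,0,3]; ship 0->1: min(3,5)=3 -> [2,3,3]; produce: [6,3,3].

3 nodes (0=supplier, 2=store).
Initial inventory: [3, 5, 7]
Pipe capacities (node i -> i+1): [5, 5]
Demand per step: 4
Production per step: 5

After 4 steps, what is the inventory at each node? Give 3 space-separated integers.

Step 1: demand=4,sold=4 ship[1->2]=5 ship[0->1]=3 prod=5 -> inv=[5 3 8]
Step 2: demand=4,sold=4 ship[1->2]=3 ship[0->1]=5 prod=5 -> inv=[5 5 7]
Step 3: demand=4,sold=4 ship[1->2]=5 ship[0->1]=5 prod=5 -> inv=[5 5 8]
Step 4: demand=4,sold=4 ship[1->2]=5 ship[0->1]=5 prod=5 -> inv=[5 5 9]

5 5 9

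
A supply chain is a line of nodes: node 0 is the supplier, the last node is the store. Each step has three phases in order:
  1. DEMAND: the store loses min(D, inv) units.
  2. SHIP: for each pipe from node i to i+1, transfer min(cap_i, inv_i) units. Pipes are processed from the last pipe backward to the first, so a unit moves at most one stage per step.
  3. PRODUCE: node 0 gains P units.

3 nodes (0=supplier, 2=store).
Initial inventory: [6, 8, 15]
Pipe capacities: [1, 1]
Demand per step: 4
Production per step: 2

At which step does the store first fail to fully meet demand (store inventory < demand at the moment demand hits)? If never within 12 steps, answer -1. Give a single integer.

Step 1: demand=4,sold=4 ship[1->2]=1 ship[0->1]=1 prod=2 -> [7 8 12]
Step 2: demand=4,sold=4 ship[1->2]=1 ship[0->1]=1 prod=2 -> [8 8 9]
Step 3: demand=4,sold=4 ship[1->2]=1 ship[0->1]=1 prod=2 -> [9 8 6]
Step 4: demand=4,sold=4 ship[1->2]=1 ship[0->1]=1 prod=2 -> [10 8 3]
Step 5: demand=4,sold=3 ship[1->2]=1 ship[0->1]=1 prod=2 -> [11 8 1]
Step 6: demand=4,sold=1 ship[1->2]=1 ship[0->1]=1 prod=2 -> [12 8 1]
Step 7: demand=4,sold=1 ship[1->2]=1 ship[0->1]=1 prod=2 -> [13 8 1]
Step 8: demand=4,sold=1 ship[1->2]=1 ship[0->1]=1 prod=2 -> [14 8 1]
Step 9: demand=4,sold=1 ship[1->2]=1 ship[0->1]=1 prod=2 -> [15 8 1]
Step 10: demand=4,sold=1 ship[1->2]=1 ship[0->1]=1 prod=2 -> [16 8 1]
Step 11: demand=4,sold=1 ship[1->2]=1 ship[0->1]=1 prod=2 -> [17 8 1]
Step 12: demand=4,sold=1 ship[1->2]=1 ship[0->1]=1 prod=2 -> [18 8 1]
First stockout at step 5

5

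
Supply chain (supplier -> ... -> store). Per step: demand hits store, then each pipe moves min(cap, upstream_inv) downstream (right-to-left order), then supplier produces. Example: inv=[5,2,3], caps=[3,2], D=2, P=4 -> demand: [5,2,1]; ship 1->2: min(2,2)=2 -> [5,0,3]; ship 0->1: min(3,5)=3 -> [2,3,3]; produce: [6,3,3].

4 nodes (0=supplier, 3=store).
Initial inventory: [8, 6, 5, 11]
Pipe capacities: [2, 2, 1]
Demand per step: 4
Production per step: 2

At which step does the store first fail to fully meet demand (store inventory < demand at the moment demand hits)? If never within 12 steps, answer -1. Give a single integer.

Step 1: demand=4,sold=4 ship[2->3]=1 ship[1->2]=2 ship[0->1]=2 prod=2 -> [8 6 6 8]
Step 2: demand=4,sold=4 ship[2->3]=1 ship[1->2]=2 ship[0->1]=2 prod=2 -> [8 6 7 5]
Step 3: demand=4,sold=4 ship[2->3]=1 ship[1->2]=2 ship[0->1]=2 prod=2 -> [8 6 8 2]
Step 4: demand=4,sold=2 ship[2->3]=1 ship[1->2]=2 ship[0->1]=2 prod=2 -> [8 6 9 1]
Step 5: demand=4,sold=1 ship[2->3]=1 ship[1->2]=2 ship[0->1]=2 prod=2 -> [8 6 10 1]
Step 6: demand=4,sold=1 ship[2->3]=1 ship[1->2]=2 ship[0->1]=2 prod=2 -> [8 6 11 1]
Step 7: demand=4,sold=1 ship[2->3]=1 ship[1->2]=2 ship[0->1]=2 prod=2 -> [8 6 12 1]
Step 8: demand=4,sold=1 ship[2->3]=1 ship[1->2]=2 ship[0->1]=2 prod=2 -> [8 6 13 1]
Step 9: demand=4,sold=1 ship[2->3]=1 ship[1->2]=2 ship[0->1]=2 prod=2 -> [8 6 14 1]
Step 10: demand=4,sold=1 ship[2->3]=1 ship[1->2]=2 ship[0->1]=2 prod=2 -> [8 6 15 1]
Step 11: demand=4,sold=1 ship[2->3]=1 ship[1->2]=2 ship[0->1]=2 prod=2 -> [8 6 16 1]
Step 12: demand=4,sold=1 ship[2->3]=1 ship[1->2]=2 ship[0->1]=2 prod=2 -> [8 6 17 1]
First stockout at step 4

4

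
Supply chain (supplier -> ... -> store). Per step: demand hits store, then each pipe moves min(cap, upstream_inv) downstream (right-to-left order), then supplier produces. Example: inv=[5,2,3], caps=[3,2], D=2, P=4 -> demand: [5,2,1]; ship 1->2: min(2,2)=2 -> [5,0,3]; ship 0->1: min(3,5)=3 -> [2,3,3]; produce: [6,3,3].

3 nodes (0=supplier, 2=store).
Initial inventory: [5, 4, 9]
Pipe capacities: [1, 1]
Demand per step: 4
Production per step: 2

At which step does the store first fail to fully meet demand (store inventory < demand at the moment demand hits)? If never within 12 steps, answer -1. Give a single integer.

Step 1: demand=4,sold=4 ship[1->2]=1 ship[0->1]=1 prod=2 -> [6 4 6]
Step 2: demand=4,sold=4 ship[1->2]=1 ship[0->1]=1 prod=2 -> [7 4 3]
Step 3: demand=4,sold=3 ship[1->2]=1 ship[0->1]=1 prod=2 -> [8 4 1]
Step 4: demand=4,sold=1 ship[1->2]=1 ship[0->1]=1 prod=2 -> [9 4 1]
Step 5: demand=4,sold=1 ship[1->2]=1 ship[0->1]=1 prod=2 -> [10 4 1]
Step 6: demand=4,sold=1 ship[1->2]=1 ship[0->1]=1 prod=2 -> [11 4 1]
Step 7: demand=4,sold=1 ship[1->2]=1 ship[0->1]=1 prod=2 -> [12 4 1]
Step 8: demand=4,sold=1 ship[1->2]=1 ship[0->1]=1 prod=2 -> [13 4 1]
Step 9: demand=4,sold=1 ship[1->2]=1 ship[0->1]=1 prod=2 -> [14 4 1]
Step 10: demand=4,sold=1 ship[1->2]=1 ship[0->1]=1 prod=2 -> [15 4 1]
Step 11: demand=4,sold=1 ship[1->2]=1 ship[0->1]=1 prod=2 -> [16 4 1]
Step 12: demand=4,sold=1 ship[1->2]=1 ship[0->1]=1 prod=2 -> [17 4 1]
First stockout at step 3

3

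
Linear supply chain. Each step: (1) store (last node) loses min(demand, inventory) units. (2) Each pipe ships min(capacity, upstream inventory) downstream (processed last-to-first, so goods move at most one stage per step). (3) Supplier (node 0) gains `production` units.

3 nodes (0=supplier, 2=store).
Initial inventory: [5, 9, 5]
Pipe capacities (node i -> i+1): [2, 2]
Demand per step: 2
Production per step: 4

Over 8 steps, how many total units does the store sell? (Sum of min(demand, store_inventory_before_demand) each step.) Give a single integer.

Answer: 16

Derivation:
Step 1: sold=2 (running total=2) -> [7 9 5]
Step 2: sold=2 (running total=4) -> [9 9 5]
Step 3: sold=2 (running total=6) -> [11 9 5]
Step 4: sold=2 (running total=8) -> [13 9 5]
Step 5: sold=2 (running total=10) -> [15 9 5]
Step 6: sold=2 (running total=12) -> [17 9 5]
Step 7: sold=2 (running total=14) -> [19 9 5]
Step 8: sold=2 (running total=16) -> [21 9 5]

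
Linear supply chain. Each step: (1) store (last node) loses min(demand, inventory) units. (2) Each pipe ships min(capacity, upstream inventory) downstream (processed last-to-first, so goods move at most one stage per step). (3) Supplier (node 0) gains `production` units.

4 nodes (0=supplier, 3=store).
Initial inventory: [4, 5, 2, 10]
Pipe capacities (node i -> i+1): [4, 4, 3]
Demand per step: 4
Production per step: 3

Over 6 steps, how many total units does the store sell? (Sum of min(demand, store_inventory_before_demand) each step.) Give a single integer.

Step 1: sold=4 (running total=4) -> [3 5 4 8]
Step 2: sold=4 (running total=8) -> [3 4 5 7]
Step 3: sold=4 (running total=12) -> [3 3 6 6]
Step 4: sold=4 (running total=16) -> [3 3 6 5]
Step 5: sold=4 (running total=20) -> [3 3 6 4]
Step 6: sold=4 (running total=24) -> [3 3 6 3]

Answer: 24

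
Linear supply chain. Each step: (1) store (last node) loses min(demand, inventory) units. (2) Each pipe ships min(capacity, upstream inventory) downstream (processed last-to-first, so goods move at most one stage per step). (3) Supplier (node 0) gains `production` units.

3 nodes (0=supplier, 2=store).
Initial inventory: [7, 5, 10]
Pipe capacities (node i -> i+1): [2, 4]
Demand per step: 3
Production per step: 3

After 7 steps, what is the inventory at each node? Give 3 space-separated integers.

Step 1: demand=3,sold=3 ship[1->2]=4 ship[0->1]=2 prod=3 -> inv=[8 3 11]
Step 2: demand=3,sold=3 ship[1->2]=3 ship[0->1]=2 prod=3 -> inv=[9 2 11]
Step 3: demand=3,sold=3 ship[1->2]=2 ship[0->1]=2 prod=3 -> inv=[10 2 10]
Step 4: demand=3,sold=3 ship[1->2]=2 ship[0->1]=2 prod=3 -> inv=[11 2 9]
Step 5: demand=3,sold=3 ship[1->2]=2 ship[0->1]=2 prod=3 -> inv=[12 2 8]
Step 6: demand=3,sold=3 ship[1->2]=2 ship[0->1]=2 prod=3 -> inv=[13 2 7]
Step 7: demand=3,sold=3 ship[1->2]=2 ship[0->1]=2 prod=3 -> inv=[14 2 6]

14 2 6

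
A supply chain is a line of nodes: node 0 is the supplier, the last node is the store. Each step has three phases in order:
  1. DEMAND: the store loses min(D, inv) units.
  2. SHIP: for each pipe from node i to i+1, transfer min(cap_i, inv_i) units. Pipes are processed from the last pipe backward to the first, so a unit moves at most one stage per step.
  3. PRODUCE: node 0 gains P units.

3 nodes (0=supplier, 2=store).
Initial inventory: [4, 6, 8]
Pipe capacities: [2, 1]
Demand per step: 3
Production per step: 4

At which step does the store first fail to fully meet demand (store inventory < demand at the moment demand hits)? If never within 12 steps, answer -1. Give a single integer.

Step 1: demand=3,sold=3 ship[1->2]=1 ship[0->1]=2 prod=4 -> [6 7 6]
Step 2: demand=3,sold=3 ship[1->2]=1 ship[0->1]=2 prod=4 -> [8 8 4]
Step 3: demand=3,sold=3 ship[1->2]=1 ship[0->1]=2 prod=4 -> [10 9 2]
Step 4: demand=3,sold=2 ship[1->2]=1 ship[0->1]=2 prod=4 -> [12 10 1]
Step 5: demand=3,sold=1 ship[1->2]=1 ship[0->1]=2 prod=4 -> [14 11 1]
Step 6: demand=3,sold=1 ship[1->2]=1 ship[0->1]=2 prod=4 -> [16 12 1]
Step 7: demand=3,sold=1 ship[1->2]=1 ship[0->1]=2 prod=4 -> [18 13 1]
Step 8: demand=3,sold=1 ship[1->2]=1 ship[0->1]=2 prod=4 -> [20 14 1]
Step 9: demand=3,sold=1 ship[1->2]=1 ship[0->1]=2 prod=4 -> [22 15 1]
Step 10: demand=3,sold=1 ship[1->2]=1 ship[0->1]=2 prod=4 -> [24 16 1]
Step 11: demand=3,sold=1 ship[1->2]=1 ship[0->1]=2 prod=4 -> [26 17 1]
Step 12: demand=3,sold=1 ship[1->2]=1 ship[0->1]=2 prod=4 -> [28 18 1]
First stockout at step 4

4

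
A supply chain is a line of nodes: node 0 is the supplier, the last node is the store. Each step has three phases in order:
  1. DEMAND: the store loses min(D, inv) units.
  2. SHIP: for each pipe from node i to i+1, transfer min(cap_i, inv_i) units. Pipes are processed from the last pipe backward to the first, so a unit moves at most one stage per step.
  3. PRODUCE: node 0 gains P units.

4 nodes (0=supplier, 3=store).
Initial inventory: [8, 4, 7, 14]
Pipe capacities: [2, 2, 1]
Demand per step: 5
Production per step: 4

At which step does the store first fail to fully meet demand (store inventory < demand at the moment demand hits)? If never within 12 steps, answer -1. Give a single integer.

Step 1: demand=5,sold=5 ship[2->3]=1 ship[1->2]=2 ship[0->1]=2 prod=4 -> [10 4 8 10]
Step 2: demand=5,sold=5 ship[2->3]=1 ship[1->2]=2 ship[0->1]=2 prod=4 -> [12 4 9 6]
Step 3: demand=5,sold=5 ship[2->3]=1 ship[1->2]=2 ship[0->1]=2 prod=4 -> [14 4 10 2]
Step 4: demand=5,sold=2 ship[2->3]=1 ship[1->2]=2 ship[0->1]=2 prod=4 -> [16 4 11 1]
Step 5: demand=5,sold=1 ship[2->3]=1 ship[1->2]=2 ship[0->1]=2 prod=4 -> [18 4 12 1]
Step 6: demand=5,sold=1 ship[2->3]=1 ship[1->2]=2 ship[0->1]=2 prod=4 -> [20 4 13 1]
Step 7: demand=5,sold=1 ship[2->3]=1 ship[1->2]=2 ship[0->1]=2 prod=4 -> [22 4 14 1]
Step 8: demand=5,sold=1 ship[2->3]=1 ship[1->2]=2 ship[0->1]=2 prod=4 -> [24 4 15 1]
Step 9: demand=5,sold=1 ship[2->3]=1 ship[1->2]=2 ship[0->1]=2 prod=4 -> [26 4 16 1]
Step 10: demand=5,sold=1 ship[2->3]=1 ship[1->2]=2 ship[0->1]=2 prod=4 -> [28 4 17 1]
Step 11: demand=5,sold=1 ship[2->3]=1 ship[1->2]=2 ship[0->1]=2 prod=4 -> [30 4 18 1]
Step 12: demand=5,sold=1 ship[2->3]=1 ship[1->2]=2 ship[0->1]=2 prod=4 -> [32 4 19 1]
First stockout at step 4

4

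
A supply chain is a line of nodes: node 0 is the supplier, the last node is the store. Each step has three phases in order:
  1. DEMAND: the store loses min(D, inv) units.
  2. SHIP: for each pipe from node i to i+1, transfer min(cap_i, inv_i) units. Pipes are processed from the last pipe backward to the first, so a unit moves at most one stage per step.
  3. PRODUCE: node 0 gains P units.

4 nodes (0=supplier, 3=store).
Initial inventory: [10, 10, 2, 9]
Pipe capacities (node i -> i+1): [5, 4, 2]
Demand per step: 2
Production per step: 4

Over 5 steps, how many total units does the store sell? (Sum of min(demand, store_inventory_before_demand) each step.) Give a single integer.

Answer: 10

Derivation:
Step 1: sold=2 (running total=2) -> [9 11 4 9]
Step 2: sold=2 (running total=4) -> [8 12 6 9]
Step 3: sold=2 (running total=6) -> [7 13 8 9]
Step 4: sold=2 (running total=8) -> [6 14 10 9]
Step 5: sold=2 (running total=10) -> [5 15 12 9]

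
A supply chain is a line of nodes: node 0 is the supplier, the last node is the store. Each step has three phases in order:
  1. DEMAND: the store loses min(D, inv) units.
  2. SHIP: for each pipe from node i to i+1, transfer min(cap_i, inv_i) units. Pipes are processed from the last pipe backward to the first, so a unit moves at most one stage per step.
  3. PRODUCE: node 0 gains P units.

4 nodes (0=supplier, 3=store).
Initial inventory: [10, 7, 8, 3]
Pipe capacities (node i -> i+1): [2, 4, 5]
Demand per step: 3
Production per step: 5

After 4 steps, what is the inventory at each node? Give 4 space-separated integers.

Step 1: demand=3,sold=3 ship[2->3]=5 ship[1->2]=4 ship[0->1]=2 prod=5 -> inv=[13 5 7 5]
Step 2: demand=3,sold=3 ship[2->3]=5 ship[1->2]=4 ship[0->1]=2 prod=5 -> inv=[16 3 6 7]
Step 3: demand=3,sold=3 ship[2->3]=5 ship[1->2]=3 ship[0->1]=2 prod=5 -> inv=[19 2 4 9]
Step 4: demand=3,sold=3 ship[2->3]=4 ship[1->2]=2 ship[0->1]=2 prod=5 -> inv=[22 2 2 10]

22 2 2 10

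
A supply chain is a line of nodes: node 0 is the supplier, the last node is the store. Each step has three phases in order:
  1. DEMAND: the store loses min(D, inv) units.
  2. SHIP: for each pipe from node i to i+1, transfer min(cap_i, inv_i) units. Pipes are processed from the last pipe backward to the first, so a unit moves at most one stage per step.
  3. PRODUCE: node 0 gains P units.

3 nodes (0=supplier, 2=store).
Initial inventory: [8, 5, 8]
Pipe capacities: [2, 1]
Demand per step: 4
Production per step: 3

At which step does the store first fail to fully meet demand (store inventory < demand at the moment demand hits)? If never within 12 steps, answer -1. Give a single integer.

Step 1: demand=4,sold=4 ship[1->2]=1 ship[0->1]=2 prod=3 -> [9 6 5]
Step 2: demand=4,sold=4 ship[1->2]=1 ship[0->1]=2 prod=3 -> [10 7 2]
Step 3: demand=4,sold=2 ship[1->2]=1 ship[0->1]=2 prod=3 -> [11 8 1]
Step 4: demand=4,sold=1 ship[1->2]=1 ship[0->1]=2 prod=3 -> [12 9 1]
Step 5: demand=4,sold=1 ship[1->2]=1 ship[0->1]=2 prod=3 -> [13 10 1]
Step 6: demand=4,sold=1 ship[1->2]=1 ship[0->1]=2 prod=3 -> [14 11 1]
Step 7: demand=4,sold=1 ship[1->2]=1 ship[0->1]=2 prod=3 -> [15 12 1]
Step 8: demand=4,sold=1 ship[1->2]=1 ship[0->1]=2 prod=3 -> [16 13 1]
Step 9: demand=4,sold=1 ship[1->2]=1 ship[0->1]=2 prod=3 -> [17 14 1]
Step 10: demand=4,sold=1 ship[1->2]=1 ship[0->1]=2 prod=3 -> [18 15 1]
Step 11: demand=4,sold=1 ship[1->2]=1 ship[0->1]=2 prod=3 -> [19 16 1]
Step 12: demand=4,sold=1 ship[1->2]=1 ship[0->1]=2 prod=3 -> [20 17 1]
First stockout at step 3

3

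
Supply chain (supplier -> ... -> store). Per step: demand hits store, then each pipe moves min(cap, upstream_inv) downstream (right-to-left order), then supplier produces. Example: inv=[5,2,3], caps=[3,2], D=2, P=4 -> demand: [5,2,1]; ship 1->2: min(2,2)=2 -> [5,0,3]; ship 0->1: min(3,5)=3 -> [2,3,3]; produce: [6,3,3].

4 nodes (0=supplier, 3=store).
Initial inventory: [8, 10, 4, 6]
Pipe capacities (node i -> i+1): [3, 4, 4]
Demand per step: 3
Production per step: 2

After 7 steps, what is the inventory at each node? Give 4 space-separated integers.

Step 1: demand=3,sold=3 ship[2->3]=4 ship[1->2]=4 ship[0->1]=3 prod=2 -> inv=[7 9 4 7]
Step 2: demand=3,sold=3 ship[2->3]=4 ship[1->2]=4 ship[0->1]=3 prod=2 -> inv=[6 8 4 8]
Step 3: demand=3,sold=3 ship[2->3]=4 ship[1->2]=4 ship[0->1]=3 prod=2 -> inv=[5 7 4 9]
Step 4: demand=3,sold=3 ship[2->3]=4 ship[1->2]=4 ship[0->1]=3 prod=2 -> inv=[4 6 4 10]
Step 5: demand=3,sold=3 ship[2->3]=4 ship[1->2]=4 ship[0->1]=3 prod=2 -> inv=[3 5 4 11]
Step 6: demand=3,sold=3 ship[2->3]=4 ship[1->2]=4 ship[0->1]=3 prod=2 -> inv=[2 4 4 12]
Step 7: demand=3,sold=3 ship[2->3]=4 ship[1->2]=4 ship[0->1]=2 prod=2 -> inv=[2 2 4 13]

2 2 4 13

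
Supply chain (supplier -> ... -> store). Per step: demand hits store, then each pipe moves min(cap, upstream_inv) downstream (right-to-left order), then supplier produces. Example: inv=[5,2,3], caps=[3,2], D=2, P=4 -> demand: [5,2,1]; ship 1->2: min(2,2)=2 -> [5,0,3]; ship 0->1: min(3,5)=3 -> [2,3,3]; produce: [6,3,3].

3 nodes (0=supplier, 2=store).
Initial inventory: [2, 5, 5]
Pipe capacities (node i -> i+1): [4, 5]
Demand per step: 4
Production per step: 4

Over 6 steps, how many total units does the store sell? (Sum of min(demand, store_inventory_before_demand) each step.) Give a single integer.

Step 1: sold=4 (running total=4) -> [4 2 6]
Step 2: sold=4 (running total=8) -> [4 4 4]
Step 3: sold=4 (running total=12) -> [4 4 4]
Step 4: sold=4 (running total=16) -> [4 4 4]
Step 5: sold=4 (running total=20) -> [4 4 4]
Step 6: sold=4 (running total=24) -> [4 4 4]

Answer: 24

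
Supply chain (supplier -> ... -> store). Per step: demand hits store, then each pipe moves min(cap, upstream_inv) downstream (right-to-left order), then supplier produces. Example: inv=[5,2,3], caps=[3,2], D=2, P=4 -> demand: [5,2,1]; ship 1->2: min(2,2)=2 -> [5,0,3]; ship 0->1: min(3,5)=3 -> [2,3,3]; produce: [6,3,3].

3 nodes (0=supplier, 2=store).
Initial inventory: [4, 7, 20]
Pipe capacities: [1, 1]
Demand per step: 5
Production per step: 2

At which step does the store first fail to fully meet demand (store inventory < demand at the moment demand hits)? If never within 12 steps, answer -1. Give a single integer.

Step 1: demand=5,sold=5 ship[1->2]=1 ship[0->1]=1 prod=2 -> [5 7 16]
Step 2: demand=5,sold=5 ship[1->2]=1 ship[0->1]=1 prod=2 -> [6 7 12]
Step 3: demand=5,sold=5 ship[1->2]=1 ship[0->1]=1 prod=2 -> [7 7 8]
Step 4: demand=5,sold=5 ship[1->2]=1 ship[0->1]=1 prod=2 -> [8 7 4]
Step 5: demand=5,sold=4 ship[1->2]=1 ship[0->1]=1 prod=2 -> [9 7 1]
Step 6: demand=5,sold=1 ship[1->2]=1 ship[0->1]=1 prod=2 -> [10 7 1]
Step 7: demand=5,sold=1 ship[1->2]=1 ship[0->1]=1 prod=2 -> [11 7 1]
Step 8: demand=5,sold=1 ship[1->2]=1 ship[0->1]=1 prod=2 -> [12 7 1]
Step 9: demand=5,sold=1 ship[1->2]=1 ship[0->1]=1 prod=2 -> [13 7 1]
Step 10: demand=5,sold=1 ship[1->2]=1 ship[0->1]=1 prod=2 -> [14 7 1]
Step 11: demand=5,sold=1 ship[1->2]=1 ship[0->1]=1 prod=2 -> [15 7 1]
Step 12: demand=5,sold=1 ship[1->2]=1 ship[0->1]=1 prod=2 -> [16 7 1]
First stockout at step 5

5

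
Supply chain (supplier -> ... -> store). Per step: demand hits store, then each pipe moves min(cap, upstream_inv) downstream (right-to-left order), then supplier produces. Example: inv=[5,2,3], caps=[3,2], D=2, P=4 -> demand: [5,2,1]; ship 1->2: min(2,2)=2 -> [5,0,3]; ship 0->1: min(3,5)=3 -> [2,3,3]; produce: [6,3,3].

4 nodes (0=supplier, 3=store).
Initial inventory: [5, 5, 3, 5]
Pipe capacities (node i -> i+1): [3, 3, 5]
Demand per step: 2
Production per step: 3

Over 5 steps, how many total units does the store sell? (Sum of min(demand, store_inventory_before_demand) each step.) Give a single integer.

Answer: 10

Derivation:
Step 1: sold=2 (running total=2) -> [5 5 3 6]
Step 2: sold=2 (running total=4) -> [5 5 3 7]
Step 3: sold=2 (running total=6) -> [5 5 3 8]
Step 4: sold=2 (running total=8) -> [5 5 3 9]
Step 5: sold=2 (running total=10) -> [5 5 3 10]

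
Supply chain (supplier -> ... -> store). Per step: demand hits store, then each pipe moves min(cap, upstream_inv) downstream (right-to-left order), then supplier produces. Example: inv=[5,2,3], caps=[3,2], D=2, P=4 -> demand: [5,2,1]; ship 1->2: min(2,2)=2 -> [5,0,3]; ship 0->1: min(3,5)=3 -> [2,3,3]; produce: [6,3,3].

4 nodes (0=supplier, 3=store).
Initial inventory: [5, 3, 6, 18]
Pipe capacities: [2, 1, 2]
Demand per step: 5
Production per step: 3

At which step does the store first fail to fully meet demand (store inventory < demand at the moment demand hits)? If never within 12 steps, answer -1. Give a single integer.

Step 1: demand=5,sold=5 ship[2->3]=2 ship[1->2]=1 ship[0->1]=2 prod=3 -> [6 4 5 15]
Step 2: demand=5,sold=5 ship[2->3]=2 ship[1->2]=1 ship[0->1]=2 prod=3 -> [7 5 4 12]
Step 3: demand=5,sold=5 ship[2->3]=2 ship[1->2]=1 ship[0->1]=2 prod=3 -> [8 6 3 9]
Step 4: demand=5,sold=5 ship[2->3]=2 ship[1->2]=1 ship[0->1]=2 prod=3 -> [9 7 2 6]
Step 5: demand=5,sold=5 ship[2->3]=2 ship[1->2]=1 ship[0->1]=2 prod=3 -> [10 8 1 3]
Step 6: demand=5,sold=3 ship[2->3]=1 ship[1->2]=1 ship[0->1]=2 prod=3 -> [11 9 1 1]
Step 7: demand=5,sold=1 ship[2->3]=1 ship[1->2]=1 ship[0->1]=2 prod=3 -> [12 10 1 1]
Step 8: demand=5,sold=1 ship[2->3]=1 ship[1->2]=1 ship[0->1]=2 prod=3 -> [13 11 1 1]
Step 9: demand=5,sold=1 ship[2->3]=1 ship[1->2]=1 ship[0->1]=2 prod=3 -> [14 12 1 1]
Step 10: demand=5,sold=1 ship[2->3]=1 ship[1->2]=1 ship[0->1]=2 prod=3 -> [15 13 1 1]
Step 11: demand=5,sold=1 ship[2->3]=1 ship[1->2]=1 ship[0->1]=2 prod=3 -> [16 14 1 1]
Step 12: demand=5,sold=1 ship[2->3]=1 ship[1->2]=1 ship[0->1]=2 prod=3 -> [17 15 1 1]
First stockout at step 6

6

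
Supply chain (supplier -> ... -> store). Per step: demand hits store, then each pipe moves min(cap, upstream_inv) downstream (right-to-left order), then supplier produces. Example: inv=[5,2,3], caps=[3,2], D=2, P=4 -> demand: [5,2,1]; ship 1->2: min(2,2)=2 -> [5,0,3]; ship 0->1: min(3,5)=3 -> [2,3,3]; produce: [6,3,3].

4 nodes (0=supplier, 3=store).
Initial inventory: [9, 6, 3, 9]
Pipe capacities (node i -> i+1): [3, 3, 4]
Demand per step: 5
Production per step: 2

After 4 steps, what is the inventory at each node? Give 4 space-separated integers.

Step 1: demand=5,sold=5 ship[2->3]=3 ship[1->2]=3 ship[0->1]=3 prod=2 -> inv=[8 6 3 7]
Step 2: demand=5,sold=5 ship[2->3]=3 ship[1->2]=3 ship[0->1]=3 prod=2 -> inv=[7 6 3 5]
Step 3: demand=5,sold=5 ship[2->3]=3 ship[1->2]=3 ship[0->1]=3 prod=2 -> inv=[6 6 3 3]
Step 4: demand=5,sold=3 ship[2->3]=3 ship[1->2]=3 ship[0->1]=3 prod=2 -> inv=[5 6 3 3]

5 6 3 3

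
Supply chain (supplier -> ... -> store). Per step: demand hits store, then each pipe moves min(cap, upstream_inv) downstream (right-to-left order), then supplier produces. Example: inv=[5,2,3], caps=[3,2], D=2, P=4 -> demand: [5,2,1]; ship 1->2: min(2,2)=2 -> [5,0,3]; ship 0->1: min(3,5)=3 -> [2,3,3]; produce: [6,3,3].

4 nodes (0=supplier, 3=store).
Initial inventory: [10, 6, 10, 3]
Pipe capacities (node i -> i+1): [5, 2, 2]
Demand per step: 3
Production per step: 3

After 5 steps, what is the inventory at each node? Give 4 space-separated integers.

Step 1: demand=3,sold=3 ship[2->3]=2 ship[1->2]=2 ship[0->1]=5 prod=3 -> inv=[8 9 10 2]
Step 2: demand=3,sold=2 ship[2->3]=2 ship[1->2]=2 ship[0->1]=5 prod=3 -> inv=[6 12 10 2]
Step 3: demand=3,sold=2 ship[2->3]=2 ship[1->2]=2 ship[0->1]=5 prod=3 -> inv=[4 15 10 2]
Step 4: demand=3,sold=2 ship[2->3]=2 ship[1->2]=2 ship[0->1]=4 prod=3 -> inv=[3 17 10 2]
Step 5: demand=3,sold=2 ship[2->3]=2 ship[1->2]=2 ship[0->1]=3 prod=3 -> inv=[3 18 10 2]

3 18 10 2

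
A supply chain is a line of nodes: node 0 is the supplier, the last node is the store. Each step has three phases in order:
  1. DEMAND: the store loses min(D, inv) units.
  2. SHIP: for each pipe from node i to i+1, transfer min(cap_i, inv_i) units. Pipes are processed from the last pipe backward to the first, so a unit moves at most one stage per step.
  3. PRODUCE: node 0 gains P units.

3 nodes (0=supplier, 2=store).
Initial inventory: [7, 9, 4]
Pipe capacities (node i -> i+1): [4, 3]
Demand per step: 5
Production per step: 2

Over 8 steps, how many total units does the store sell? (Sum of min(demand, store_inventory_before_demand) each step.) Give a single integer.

Answer: 25

Derivation:
Step 1: sold=4 (running total=4) -> [5 10 3]
Step 2: sold=3 (running total=7) -> [3 11 3]
Step 3: sold=3 (running total=10) -> [2 11 3]
Step 4: sold=3 (running total=13) -> [2 10 3]
Step 5: sold=3 (running total=16) -> [2 9 3]
Step 6: sold=3 (running total=19) -> [2 8 3]
Step 7: sold=3 (running total=22) -> [2 7 3]
Step 8: sold=3 (running total=25) -> [2 6 3]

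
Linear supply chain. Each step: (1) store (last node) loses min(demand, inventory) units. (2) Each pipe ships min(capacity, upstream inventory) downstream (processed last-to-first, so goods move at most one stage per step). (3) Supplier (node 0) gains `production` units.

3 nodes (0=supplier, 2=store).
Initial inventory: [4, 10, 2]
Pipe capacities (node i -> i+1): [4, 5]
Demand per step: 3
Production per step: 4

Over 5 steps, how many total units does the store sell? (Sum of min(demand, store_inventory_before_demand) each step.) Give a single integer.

Answer: 14

Derivation:
Step 1: sold=2 (running total=2) -> [4 9 5]
Step 2: sold=3 (running total=5) -> [4 8 7]
Step 3: sold=3 (running total=8) -> [4 7 9]
Step 4: sold=3 (running total=11) -> [4 6 11]
Step 5: sold=3 (running total=14) -> [4 5 13]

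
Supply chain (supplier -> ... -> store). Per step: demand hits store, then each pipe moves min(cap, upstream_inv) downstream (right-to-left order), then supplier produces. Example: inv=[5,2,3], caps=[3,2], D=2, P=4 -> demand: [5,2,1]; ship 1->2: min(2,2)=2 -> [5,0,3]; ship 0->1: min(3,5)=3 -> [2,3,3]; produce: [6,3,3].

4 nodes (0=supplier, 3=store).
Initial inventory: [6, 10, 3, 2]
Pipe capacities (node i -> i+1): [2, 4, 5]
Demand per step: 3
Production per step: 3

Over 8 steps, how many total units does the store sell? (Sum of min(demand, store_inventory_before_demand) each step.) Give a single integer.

Answer: 23

Derivation:
Step 1: sold=2 (running total=2) -> [7 8 4 3]
Step 2: sold=3 (running total=5) -> [8 6 4 4]
Step 3: sold=3 (running total=8) -> [9 4 4 5]
Step 4: sold=3 (running total=11) -> [10 2 4 6]
Step 5: sold=3 (running total=14) -> [11 2 2 7]
Step 6: sold=3 (running total=17) -> [12 2 2 6]
Step 7: sold=3 (running total=20) -> [13 2 2 5]
Step 8: sold=3 (running total=23) -> [14 2 2 4]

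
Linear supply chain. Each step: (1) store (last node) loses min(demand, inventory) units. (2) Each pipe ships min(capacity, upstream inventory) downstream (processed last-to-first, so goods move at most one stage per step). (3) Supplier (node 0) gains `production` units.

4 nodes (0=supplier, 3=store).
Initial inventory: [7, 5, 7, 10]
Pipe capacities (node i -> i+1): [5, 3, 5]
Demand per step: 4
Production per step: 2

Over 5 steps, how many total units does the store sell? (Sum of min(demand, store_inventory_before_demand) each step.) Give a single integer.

Answer: 20

Derivation:
Step 1: sold=4 (running total=4) -> [4 7 5 11]
Step 2: sold=4 (running total=8) -> [2 8 3 12]
Step 3: sold=4 (running total=12) -> [2 7 3 11]
Step 4: sold=4 (running total=16) -> [2 6 3 10]
Step 5: sold=4 (running total=20) -> [2 5 3 9]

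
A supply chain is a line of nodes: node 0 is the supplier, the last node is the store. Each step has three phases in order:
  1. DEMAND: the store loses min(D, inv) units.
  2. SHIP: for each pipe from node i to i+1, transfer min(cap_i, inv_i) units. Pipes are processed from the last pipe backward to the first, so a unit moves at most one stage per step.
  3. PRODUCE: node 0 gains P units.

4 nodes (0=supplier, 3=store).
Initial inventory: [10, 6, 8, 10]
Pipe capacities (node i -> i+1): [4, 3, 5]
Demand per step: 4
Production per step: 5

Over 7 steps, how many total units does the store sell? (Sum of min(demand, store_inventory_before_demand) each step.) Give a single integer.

Answer: 28

Derivation:
Step 1: sold=4 (running total=4) -> [11 7 6 11]
Step 2: sold=4 (running total=8) -> [12 8 4 12]
Step 3: sold=4 (running total=12) -> [13 9 3 12]
Step 4: sold=4 (running total=16) -> [14 10 3 11]
Step 5: sold=4 (running total=20) -> [15 11 3 10]
Step 6: sold=4 (running total=24) -> [16 12 3 9]
Step 7: sold=4 (running total=28) -> [17 13 3 8]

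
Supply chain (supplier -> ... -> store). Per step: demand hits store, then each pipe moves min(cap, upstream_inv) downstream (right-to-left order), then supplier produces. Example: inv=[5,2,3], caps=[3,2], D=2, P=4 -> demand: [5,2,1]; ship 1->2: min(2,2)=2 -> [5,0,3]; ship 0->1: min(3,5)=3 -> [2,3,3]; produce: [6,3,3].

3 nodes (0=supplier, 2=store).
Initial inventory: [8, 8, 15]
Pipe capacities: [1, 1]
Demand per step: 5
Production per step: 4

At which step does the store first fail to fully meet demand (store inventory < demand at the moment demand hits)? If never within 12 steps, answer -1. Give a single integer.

Step 1: demand=5,sold=5 ship[1->2]=1 ship[0->1]=1 prod=4 -> [11 8 11]
Step 2: demand=5,sold=5 ship[1->2]=1 ship[0->1]=1 prod=4 -> [14 8 7]
Step 3: demand=5,sold=5 ship[1->2]=1 ship[0->1]=1 prod=4 -> [17 8 3]
Step 4: demand=5,sold=3 ship[1->2]=1 ship[0->1]=1 prod=4 -> [20 8 1]
Step 5: demand=5,sold=1 ship[1->2]=1 ship[0->1]=1 prod=4 -> [23 8 1]
Step 6: demand=5,sold=1 ship[1->2]=1 ship[0->1]=1 prod=4 -> [26 8 1]
Step 7: demand=5,sold=1 ship[1->2]=1 ship[0->1]=1 prod=4 -> [29 8 1]
Step 8: demand=5,sold=1 ship[1->2]=1 ship[0->1]=1 prod=4 -> [32 8 1]
Step 9: demand=5,sold=1 ship[1->2]=1 ship[0->1]=1 prod=4 -> [35 8 1]
Step 10: demand=5,sold=1 ship[1->2]=1 ship[0->1]=1 prod=4 -> [38 8 1]
Step 11: demand=5,sold=1 ship[1->2]=1 ship[0->1]=1 prod=4 -> [41 8 1]
Step 12: demand=5,sold=1 ship[1->2]=1 ship[0->1]=1 prod=4 -> [44 8 1]
First stockout at step 4

4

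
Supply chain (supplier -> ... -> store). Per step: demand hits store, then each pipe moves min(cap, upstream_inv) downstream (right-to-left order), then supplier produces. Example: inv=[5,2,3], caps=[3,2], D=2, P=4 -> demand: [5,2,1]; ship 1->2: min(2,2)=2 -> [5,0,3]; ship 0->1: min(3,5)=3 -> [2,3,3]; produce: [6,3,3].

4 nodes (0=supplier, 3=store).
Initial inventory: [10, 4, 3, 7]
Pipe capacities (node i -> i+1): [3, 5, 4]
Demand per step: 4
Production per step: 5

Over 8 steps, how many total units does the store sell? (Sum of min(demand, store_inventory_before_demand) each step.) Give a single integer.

Answer: 29

Derivation:
Step 1: sold=4 (running total=4) -> [12 3 4 6]
Step 2: sold=4 (running total=8) -> [14 3 3 6]
Step 3: sold=4 (running total=12) -> [16 3 3 5]
Step 4: sold=4 (running total=16) -> [18 3 3 4]
Step 5: sold=4 (running total=20) -> [20 3 3 3]
Step 6: sold=3 (running total=23) -> [22 3 3 3]
Step 7: sold=3 (running total=26) -> [24 3 3 3]
Step 8: sold=3 (running total=29) -> [26 3 3 3]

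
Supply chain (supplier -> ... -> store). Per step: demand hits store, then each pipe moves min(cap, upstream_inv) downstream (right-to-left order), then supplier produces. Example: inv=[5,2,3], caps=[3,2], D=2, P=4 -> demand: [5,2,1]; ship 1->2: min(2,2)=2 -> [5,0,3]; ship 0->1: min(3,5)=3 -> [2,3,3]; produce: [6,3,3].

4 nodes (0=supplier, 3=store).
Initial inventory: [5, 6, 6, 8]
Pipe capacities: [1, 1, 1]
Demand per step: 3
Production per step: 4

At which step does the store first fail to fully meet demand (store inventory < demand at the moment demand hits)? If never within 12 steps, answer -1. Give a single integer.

Step 1: demand=3,sold=3 ship[2->3]=1 ship[1->2]=1 ship[0->1]=1 prod=4 -> [8 6 6 6]
Step 2: demand=3,sold=3 ship[2->3]=1 ship[1->2]=1 ship[0->1]=1 prod=4 -> [11 6 6 4]
Step 3: demand=3,sold=3 ship[2->3]=1 ship[1->2]=1 ship[0->1]=1 prod=4 -> [14 6 6 2]
Step 4: demand=3,sold=2 ship[2->3]=1 ship[1->2]=1 ship[0->1]=1 prod=4 -> [17 6 6 1]
Step 5: demand=3,sold=1 ship[2->3]=1 ship[1->2]=1 ship[0->1]=1 prod=4 -> [20 6 6 1]
Step 6: demand=3,sold=1 ship[2->3]=1 ship[1->2]=1 ship[0->1]=1 prod=4 -> [23 6 6 1]
Step 7: demand=3,sold=1 ship[2->3]=1 ship[1->2]=1 ship[0->1]=1 prod=4 -> [26 6 6 1]
Step 8: demand=3,sold=1 ship[2->3]=1 ship[1->2]=1 ship[0->1]=1 prod=4 -> [29 6 6 1]
Step 9: demand=3,sold=1 ship[2->3]=1 ship[1->2]=1 ship[0->1]=1 prod=4 -> [32 6 6 1]
Step 10: demand=3,sold=1 ship[2->3]=1 ship[1->2]=1 ship[0->1]=1 prod=4 -> [35 6 6 1]
Step 11: demand=3,sold=1 ship[2->3]=1 ship[1->2]=1 ship[0->1]=1 prod=4 -> [38 6 6 1]
Step 12: demand=3,sold=1 ship[2->3]=1 ship[1->2]=1 ship[0->1]=1 prod=4 -> [41 6 6 1]
First stockout at step 4

4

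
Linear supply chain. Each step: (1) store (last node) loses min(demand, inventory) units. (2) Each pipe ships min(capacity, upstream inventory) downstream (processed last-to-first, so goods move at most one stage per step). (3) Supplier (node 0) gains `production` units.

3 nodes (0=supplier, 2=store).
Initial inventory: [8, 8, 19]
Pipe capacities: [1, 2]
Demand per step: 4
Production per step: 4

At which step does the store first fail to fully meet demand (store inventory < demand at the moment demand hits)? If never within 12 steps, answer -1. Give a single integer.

Step 1: demand=4,sold=4 ship[1->2]=2 ship[0->1]=1 prod=4 -> [11 7 17]
Step 2: demand=4,sold=4 ship[1->2]=2 ship[0->1]=1 prod=4 -> [14 6 15]
Step 3: demand=4,sold=4 ship[1->2]=2 ship[0->1]=1 prod=4 -> [17 5 13]
Step 4: demand=4,sold=4 ship[1->2]=2 ship[0->1]=1 prod=4 -> [20 4 11]
Step 5: demand=4,sold=4 ship[1->2]=2 ship[0->1]=1 prod=4 -> [23 3 9]
Step 6: demand=4,sold=4 ship[1->2]=2 ship[0->1]=1 prod=4 -> [26 2 7]
Step 7: demand=4,sold=4 ship[1->2]=2 ship[0->1]=1 prod=4 -> [29 1 5]
Step 8: demand=4,sold=4 ship[1->2]=1 ship[0->1]=1 prod=4 -> [32 1 2]
Step 9: demand=4,sold=2 ship[1->2]=1 ship[0->1]=1 prod=4 -> [35 1 1]
Step 10: demand=4,sold=1 ship[1->2]=1 ship[0->1]=1 prod=4 -> [38 1 1]
Step 11: demand=4,sold=1 ship[1->2]=1 ship[0->1]=1 prod=4 -> [41 1 1]
Step 12: demand=4,sold=1 ship[1->2]=1 ship[0->1]=1 prod=4 -> [44 1 1]
First stockout at step 9

9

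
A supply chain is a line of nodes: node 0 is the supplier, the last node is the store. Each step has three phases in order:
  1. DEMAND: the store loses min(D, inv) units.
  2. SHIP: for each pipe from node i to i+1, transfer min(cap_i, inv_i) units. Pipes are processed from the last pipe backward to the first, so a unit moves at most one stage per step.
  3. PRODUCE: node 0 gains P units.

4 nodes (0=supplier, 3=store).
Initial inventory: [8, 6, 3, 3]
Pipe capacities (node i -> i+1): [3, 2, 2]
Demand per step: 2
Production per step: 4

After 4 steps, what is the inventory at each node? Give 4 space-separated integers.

Step 1: demand=2,sold=2 ship[2->3]=2 ship[1->2]=2 ship[0->1]=3 prod=4 -> inv=[9 7 3 3]
Step 2: demand=2,sold=2 ship[2->3]=2 ship[1->2]=2 ship[0->1]=3 prod=4 -> inv=[10 8 3 3]
Step 3: demand=2,sold=2 ship[2->3]=2 ship[1->2]=2 ship[0->1]=3 prod=4 -> inv=[11 9 3 3]
Step 4: demand=2,sold=2 ship[2->3]=2 ship[1->2]=2 ship[0->1]=3 prod=4 -> inv=[12 10 3 3]

12 10 3 3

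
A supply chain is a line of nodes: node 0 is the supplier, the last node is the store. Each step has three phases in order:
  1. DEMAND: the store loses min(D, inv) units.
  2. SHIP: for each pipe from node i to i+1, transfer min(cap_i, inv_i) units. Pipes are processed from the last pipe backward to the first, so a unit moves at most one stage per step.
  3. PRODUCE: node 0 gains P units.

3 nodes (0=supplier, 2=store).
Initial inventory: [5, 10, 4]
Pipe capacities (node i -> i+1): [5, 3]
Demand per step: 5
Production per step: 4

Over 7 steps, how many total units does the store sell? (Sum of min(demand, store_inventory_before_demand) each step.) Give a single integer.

Step 1: sold=4 (running total=4) -> [4 12 3]
Step 2: sold=3 (running total=7) -> [4 13 3]
Step 3: sold=3 (running total=10) -> [4 14 3]
Step 4: sold=3 (running total=13) -> [4 15 3]
Step 5: sold=3 (running total=16) -> [4 16 3]
Step 6: sold=3 (running total=19) -> [4 17 3]
Step 7: sold=3 (running total=22) -> [4 18 3]

Answer: 22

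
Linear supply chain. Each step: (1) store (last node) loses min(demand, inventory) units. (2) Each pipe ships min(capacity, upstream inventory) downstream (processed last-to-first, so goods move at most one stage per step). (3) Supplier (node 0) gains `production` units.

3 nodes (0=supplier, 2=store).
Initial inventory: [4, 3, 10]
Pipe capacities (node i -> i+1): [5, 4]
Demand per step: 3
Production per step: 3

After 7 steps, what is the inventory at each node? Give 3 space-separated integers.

Step 1: demand=3,sold=3 ship[1->2]=3 ship[0->1]=4 prod=3 -> inv=[3 4 10]
Step 2: demand=3,sold=3 ship[1->2]=4 ship[0->1]=3 prod=3 -> inv=[3 3 11]
Step 3: demand=3,sold=3 ship[1->2]=3 ship[0->1]=3 prod=3 -> inv=[3 3 11]
Step 4: demand=3,sold=3 ship[1->2]=3 ship[0->1]=3 prod=3 -> inv=[3 3 11]
Step 5: demand=3,sold=3 ship[1->2]=3 ship[0->1]=3 prod=3 -> inv=[3 3 11]
Step 6: demand=3,sold=3 ship[1->2]=3 ship[0->1]=3 prod=3 -> inv=[3 3 11]
Step 7: demand=3,sold=3 ship[1->2]=3 ship[0->1]=3 prod=3 -> inv=[3 3 11]

3 3 11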